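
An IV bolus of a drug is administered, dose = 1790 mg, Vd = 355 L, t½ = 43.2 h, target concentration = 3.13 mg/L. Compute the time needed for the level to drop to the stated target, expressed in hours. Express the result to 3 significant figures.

C₀ = Dose / Vd = 1790 / 355 = 5.042 mg/L
k = ln2 / t½ = 0.693147 / 43.2 = 0.01605 h⁻¹
t = ln(C₀ / C) / k = ln(5.042 / 3.13) / 0.01605
  = ln(1.611) / 0.01605 = 0.4769 / 0.01605 = 29.71 h

29.7 h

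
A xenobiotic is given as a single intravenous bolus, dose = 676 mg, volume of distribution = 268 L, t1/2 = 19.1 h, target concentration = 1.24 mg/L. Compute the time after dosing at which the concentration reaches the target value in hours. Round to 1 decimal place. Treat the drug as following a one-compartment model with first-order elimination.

C₀ = Dose / Vd = 676.0 / 268 = 2.522 mg/L
k = ln2 / t½ = 0.693147 / 19.1 = 0.03629 h⁻¹
t = ln(C₀ / C) / k = ln(2.522 / 1.24) / 0.03629
  = ln(2.034) / 0.03629 = 0.7100 / 0.03629 = 19.56 h

19.6 h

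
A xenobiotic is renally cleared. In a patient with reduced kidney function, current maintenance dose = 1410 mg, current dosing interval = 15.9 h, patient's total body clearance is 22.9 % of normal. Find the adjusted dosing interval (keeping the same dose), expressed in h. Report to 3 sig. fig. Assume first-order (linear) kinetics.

69.4 h

To keep the same average steady-state level, dosing rate must scale with clearance.
CL ratio = 22.9 / 100 = 0.2290
New interval (same dose) = 15.9 / 0.2290 = 69.43 h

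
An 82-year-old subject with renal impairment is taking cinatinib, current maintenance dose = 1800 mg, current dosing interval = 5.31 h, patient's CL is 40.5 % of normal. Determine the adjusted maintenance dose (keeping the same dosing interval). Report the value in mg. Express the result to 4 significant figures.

To keep the same average steady-state level, dosing rate must scale with clearance.
CL ratio = 40.5 / 100 = 0.4050
New dose (same interval) = 1800 × 0.4050 = 729.0 mg

729.0 mg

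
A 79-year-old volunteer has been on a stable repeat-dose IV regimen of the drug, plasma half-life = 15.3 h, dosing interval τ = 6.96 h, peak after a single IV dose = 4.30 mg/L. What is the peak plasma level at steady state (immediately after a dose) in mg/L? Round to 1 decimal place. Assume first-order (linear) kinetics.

k = ln2 / t½ = 0.693147 / 15.3 = 0.04530 h⁻¹
e^(−kτ) = e^(−0.04530 × 6.96) = 0.7296
Accumulation ratio R = 1 / (1 − e^(−kτ)) = 1 / (1 − 0.7296) = 3.698
Steady-state peak = C₀ × R = 4.30 × 3.698 = 15.90 mg/L

15.9 mg/L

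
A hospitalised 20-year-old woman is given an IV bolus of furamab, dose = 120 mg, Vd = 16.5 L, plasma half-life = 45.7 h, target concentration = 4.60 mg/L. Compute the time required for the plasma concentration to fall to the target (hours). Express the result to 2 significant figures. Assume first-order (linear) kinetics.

C₀ = Dose / Vd = 120.0 / 16.5 = 7.273 mg/L
k = ln2 / t½ = 0.693147 / 45.7 = 0.01517 h⁻¹
t = ln(C₀ / C) / k = ln(7.273 / 4.60) / 0.01517
  = ln(1.581) / 0.01517 = 0.4581 / 0.01517 = 30.20 h

30 h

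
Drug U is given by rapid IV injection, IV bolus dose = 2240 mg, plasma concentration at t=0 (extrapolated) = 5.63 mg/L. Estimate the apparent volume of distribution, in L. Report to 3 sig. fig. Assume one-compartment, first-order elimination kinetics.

Vd = Dose / C₀ = 2240 / 5.63 = 397.9 L

398 L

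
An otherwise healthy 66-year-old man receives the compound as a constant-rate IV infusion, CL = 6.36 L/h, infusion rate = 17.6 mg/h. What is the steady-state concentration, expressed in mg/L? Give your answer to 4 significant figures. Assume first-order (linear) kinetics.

At steady state Css = R₀ / CL = 17.6 / 6.360 = 2.767 mg/L

2.767 mg/L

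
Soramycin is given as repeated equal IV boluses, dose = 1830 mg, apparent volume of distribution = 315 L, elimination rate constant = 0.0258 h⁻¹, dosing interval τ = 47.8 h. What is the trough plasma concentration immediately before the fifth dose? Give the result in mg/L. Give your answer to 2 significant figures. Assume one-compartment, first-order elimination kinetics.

2.4 mg/L

C₀ per dose = Dose / Vd = 1830 / 315 = 5.810 mg/L
Fraction remaining after one interval: r = e^(−kτ) = e^(−0.02580 × 47.8) = 0.2913
Before dose 5, 4 doses have been given (aged 1τ, 2τ, 3τ, 4τ).
C_trough = C₀ × (r + r² + … + r^4) = C₀ × r(1−r^4)/(1−r)
        = 5.810 × 0.2913 × (1 − 0.007200) / (1 − 0.2913) = 2.371 mg/L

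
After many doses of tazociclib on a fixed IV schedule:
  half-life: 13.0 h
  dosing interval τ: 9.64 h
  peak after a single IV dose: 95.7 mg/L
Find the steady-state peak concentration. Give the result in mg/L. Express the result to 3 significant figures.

k = ln2 / t½ = 0.693147 / 13.0 = 0.05332 h⁻¹
e^(−kτ) = e^(−0.05332 × 9.64) = 0.5981
Accumulation ratio R = 1 / (1 − e^(−kτ)) = 1 / (1 − 0.5981) = 2.488
Steady-state peak = C₀ × R = 95.7 × 2.488 = 238.1 mg/L

238 mg/L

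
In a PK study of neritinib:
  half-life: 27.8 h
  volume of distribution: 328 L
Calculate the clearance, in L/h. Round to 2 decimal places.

k = ln2 / t½ = 0.693147 / 27.8 = 0.02493 h⁻¹
CL = k × Vd = 0.02493 × 328 = 8.177 L/h

8.18 L/h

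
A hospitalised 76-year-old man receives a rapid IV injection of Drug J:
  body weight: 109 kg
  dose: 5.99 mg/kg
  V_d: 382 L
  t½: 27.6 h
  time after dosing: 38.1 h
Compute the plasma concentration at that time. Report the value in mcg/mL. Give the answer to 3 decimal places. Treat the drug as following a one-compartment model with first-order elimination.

Total dose = 5.99 × 109 = 652.9 mg
C₀ = Dose / Vd = 652.9 / 382 = 1.709 mg/L
k = ln2 / t½ = 0.693147 / 27.6 = 0.02511 h⁻¹
C = C₀ · e^(−k·t) = 1.709 × e^(−0.02511 × 38.1)
  = 1.709 × 0.3842 = 0.6566 mg/L
(0.6566 mg/L = 0.6566 mcg/mL)

0.657 mcg/mL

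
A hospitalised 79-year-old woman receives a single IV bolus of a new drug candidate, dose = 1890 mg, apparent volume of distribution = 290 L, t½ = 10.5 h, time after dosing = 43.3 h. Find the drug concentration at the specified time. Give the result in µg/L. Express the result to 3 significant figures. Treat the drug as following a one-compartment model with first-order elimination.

C₀ = Dose / Vd = 1890 / 290 = 6.517 mg/L
k = ln2 / t½ = 0.693147 / 10.5 = 0.06601 h⁻¹
C = C₀ · e^(−k·t) = 6.517 × e^(−0.06601 × 43.3)
  = 6.517 × 0.05737 = 0.3739 mg/L
Convert: 0.3739 mg/L × 1000 = 373.9 µg/L

374 µg/L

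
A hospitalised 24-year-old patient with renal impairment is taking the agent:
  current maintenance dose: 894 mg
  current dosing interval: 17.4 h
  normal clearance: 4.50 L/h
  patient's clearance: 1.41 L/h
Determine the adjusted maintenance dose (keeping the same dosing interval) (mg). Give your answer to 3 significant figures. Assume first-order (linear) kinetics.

To keep the same average steady-state level, dosing rate must scale with clearance.
CL ratio = 1.41 / 4.50 = 0.3133
New dose (same interval) = 894 × 0.3133 = 280.1 mg

280 mg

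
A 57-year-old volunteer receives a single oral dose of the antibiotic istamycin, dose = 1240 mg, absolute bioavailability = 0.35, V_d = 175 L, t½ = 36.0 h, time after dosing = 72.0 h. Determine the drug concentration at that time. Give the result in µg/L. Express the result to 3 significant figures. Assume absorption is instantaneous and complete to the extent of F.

620 µg/L

Amount reaching circulation = F × Dose = 0.35 × 1240 = 434.0 mg
C₀ = F·Dose / Vd = 434.0 / 175 = 2.480 mg/L
k = ln2 / t½ = 0.693147 / 36.0 = 0.01925 h⁻¹
C = C₀ · e^(−k·t) = 2.480 × e^(−0.01925 × 72.0)
  = 2.480 × 0.2501 = 0.6202 mg/L
Convert: 0.6202 mg/L × 1000 = 620.2 µg/L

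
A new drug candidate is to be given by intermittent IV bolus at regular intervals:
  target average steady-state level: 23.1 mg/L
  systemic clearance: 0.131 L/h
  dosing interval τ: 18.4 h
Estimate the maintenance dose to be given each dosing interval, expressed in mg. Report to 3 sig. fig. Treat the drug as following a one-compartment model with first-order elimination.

At steady state, Dose/τ = Css × CL.
Dose = Css × CL × τ = 23.1 × 0.1310 × 18.4 = 55.68 mg

55.7 mg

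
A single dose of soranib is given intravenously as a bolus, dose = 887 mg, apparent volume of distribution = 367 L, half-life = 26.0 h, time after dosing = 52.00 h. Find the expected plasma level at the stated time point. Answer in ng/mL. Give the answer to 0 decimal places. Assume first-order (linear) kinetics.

604 ng/mL

C₀ = Dose / Vd = 887.0 / 367 = 2.417 mg/L
k = ln2 / t½ = 0.693147 / 26.0 = 0.02666 h⁻¹
t / t½ = 52.00 / 26.0 = 2 half-lives
C = C₀ × (1/2)^2 = 2.417 × 0.2500 = 0.6043 mg/L
Convert: 0.6043 mg/L × 1000 = 604.3 ng/mL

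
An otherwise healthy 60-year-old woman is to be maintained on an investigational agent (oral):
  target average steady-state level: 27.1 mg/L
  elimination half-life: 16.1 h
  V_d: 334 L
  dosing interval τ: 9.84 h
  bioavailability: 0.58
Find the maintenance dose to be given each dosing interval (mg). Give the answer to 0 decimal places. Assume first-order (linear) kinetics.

k = ln2 / t½ = 0.693147 / 16.1 = 0.04305 h⁻¹
CL = k × Vd = 0.04305 × 334 = 14.38 L/h
At steady state, F × (Dose/τ) = Css × CL.
Dose = Css × CL × τ / F = 27.1 × 14.38 × 9.84 / 0.58 = 6611 mg

6611 mg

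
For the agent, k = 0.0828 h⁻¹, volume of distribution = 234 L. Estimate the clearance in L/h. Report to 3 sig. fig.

19.4 L/h

CL = k × Vd = 0.0828 × 234 = 19.38 L/h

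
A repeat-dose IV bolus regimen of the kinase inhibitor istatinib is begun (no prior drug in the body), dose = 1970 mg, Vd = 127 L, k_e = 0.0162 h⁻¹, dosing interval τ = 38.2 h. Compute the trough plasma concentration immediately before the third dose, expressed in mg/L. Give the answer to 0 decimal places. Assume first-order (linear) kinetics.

C₀ per dose = Dose / Vd = 1970 / 127 = 15.51 mg/L
Fraction remaining after one interval: r = e^(−kτ) = e^(−0.01620 × 38.2) = 0.5386
Before dose 3, 2 doses have been given (aged 1τ, 2τ).
C_trough = C₀ × (r + r²) = 15.51 × (0.5386 + 0.2901) = 12.85 mg/L

13 mg/L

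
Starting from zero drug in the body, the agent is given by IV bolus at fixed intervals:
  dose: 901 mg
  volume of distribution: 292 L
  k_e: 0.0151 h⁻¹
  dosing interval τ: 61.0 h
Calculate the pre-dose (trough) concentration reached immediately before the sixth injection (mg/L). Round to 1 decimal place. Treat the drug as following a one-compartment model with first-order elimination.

2.0 mg/L

C₀ per dose = Dose / Vd = 901 / 292 = 3.086 mg/L
Fraction remaining after one interval: r = e^(−kτ) = e^(−0.01510 × 61.0) = 0.3981
Before dose 6, 5 doses have been given (aged 1τ, 2τ, 3τ, 4τ, 5τ).
C_trough = C₀ × (r + r² + … + r^5) = C₀ × r(1−r^5)/(1−r)
        = 3.086 × 0.3981 × (1 − 0.009999) / (1 − 0.3981) = 2.021 mg/L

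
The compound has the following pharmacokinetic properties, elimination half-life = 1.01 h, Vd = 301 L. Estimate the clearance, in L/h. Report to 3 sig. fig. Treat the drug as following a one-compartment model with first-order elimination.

207 L/h

k = ln2 / t½ = 0.693147 / 1.01 = 0.6863 h⁻¹
CL = k × Vd = 0.6863 × 301 = 206.6 L/h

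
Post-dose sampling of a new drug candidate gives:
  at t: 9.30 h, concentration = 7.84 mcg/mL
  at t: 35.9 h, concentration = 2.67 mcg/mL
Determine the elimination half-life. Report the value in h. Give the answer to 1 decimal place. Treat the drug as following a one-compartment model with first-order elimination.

k = ln(C₁/C₂) / (t₂ − t₁) = ln(7.84/2.67) / (35.9 − 9.30)
  = 1.077 / 26.60 = 0.04049 h⁻¹
t½ = ln2 / k = 0.693147 / 0.04049 = 17.12 h

17.1 h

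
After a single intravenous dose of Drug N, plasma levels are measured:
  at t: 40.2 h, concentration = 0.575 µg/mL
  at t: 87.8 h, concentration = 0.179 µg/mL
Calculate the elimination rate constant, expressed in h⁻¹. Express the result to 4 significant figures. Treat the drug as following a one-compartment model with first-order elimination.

k = ln(C₁/C₂) / (t₂ − t₁) = ln(0.575/0.179) / (87.8 − 40.2)
  = 1.167 / 47.60 = 0.02452 h⁻¹

0.02452 h⁻¹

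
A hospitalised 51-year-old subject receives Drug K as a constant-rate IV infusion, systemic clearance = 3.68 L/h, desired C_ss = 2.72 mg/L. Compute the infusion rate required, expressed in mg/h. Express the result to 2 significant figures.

At steady state, infusion rate R₀ = Css × CL = 2.72 × 3.680 = 10.01 mg/h

10 mg/h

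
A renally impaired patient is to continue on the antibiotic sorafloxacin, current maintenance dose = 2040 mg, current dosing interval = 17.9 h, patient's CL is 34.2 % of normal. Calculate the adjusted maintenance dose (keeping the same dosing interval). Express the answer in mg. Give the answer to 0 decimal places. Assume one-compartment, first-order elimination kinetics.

To keep the same average steady-state level, dosing rate must scale with clearance.
CL ratio = 34.2 / 100 = 0.3420
New dose (same interval) = 2040 × 0.3420 = 697.7 mg

698 mg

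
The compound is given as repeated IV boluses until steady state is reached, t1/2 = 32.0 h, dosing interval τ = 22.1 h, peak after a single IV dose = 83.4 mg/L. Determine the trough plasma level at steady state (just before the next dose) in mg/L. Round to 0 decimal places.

136 mg/L

k = ln2 / t½ = 0.693147 / 32.0 = 0.02166 h⁻¹
e^(−kτ) = e^(−0.02166 × 22.1) = 0.6196
Accumulation ratio R = 1 / (1 − e^(−kτ)) = 1 / (1 − 0.6196) = 2.629
Steady-state trough = C₀ × R × e^(−kτ) = 83.4 × 2.629 × 0.6196 = 135.9 mg/L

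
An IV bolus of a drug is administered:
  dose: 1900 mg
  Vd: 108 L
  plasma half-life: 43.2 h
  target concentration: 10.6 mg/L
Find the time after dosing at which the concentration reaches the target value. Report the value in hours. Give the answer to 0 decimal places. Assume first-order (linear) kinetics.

C₀ = Dose / Vd = 1900 / 108 = 17.59 mg/L
k = ln2 / t½ = 0.693147 / 43.2 = 0.01605 h⁻¹
t = ln(C₀ / C) / k = ln(17.59 / 10.6) / 0.01605
  = ln(1.659) / 0.01605 = 0.5062 / 0.01605 = 31.54 h

32 h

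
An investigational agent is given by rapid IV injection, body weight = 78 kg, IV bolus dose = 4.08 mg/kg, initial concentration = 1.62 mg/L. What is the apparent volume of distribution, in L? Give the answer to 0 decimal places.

196 L

Dose = 4.08 × 78 = 318.2 mg
Vd = Dose / C₀ = 318.2 / 1.62 = 196.4 L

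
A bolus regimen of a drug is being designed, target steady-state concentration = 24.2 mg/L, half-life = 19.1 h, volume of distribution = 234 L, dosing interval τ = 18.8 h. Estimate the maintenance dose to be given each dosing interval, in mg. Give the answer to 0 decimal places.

3864 mg

k = ln2 / t½ = 0.693147 / 19.1 = 0.03629 h⁻¹
CL = k × Vd = 0.03629 × 234 = 8.492 L/h
At steady state, Dose/τ = Css × CL.
Dose = Css × CL × τ = 24.2 × 8.492 × 18.8 = 3864 mg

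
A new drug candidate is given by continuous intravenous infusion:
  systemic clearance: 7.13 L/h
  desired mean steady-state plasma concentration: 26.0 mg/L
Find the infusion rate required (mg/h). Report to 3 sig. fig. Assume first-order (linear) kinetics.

At steady state, infusion rate R₀ = Css × CL = 26.0 × 7.130 = 185.4 mg/h

185 mg/h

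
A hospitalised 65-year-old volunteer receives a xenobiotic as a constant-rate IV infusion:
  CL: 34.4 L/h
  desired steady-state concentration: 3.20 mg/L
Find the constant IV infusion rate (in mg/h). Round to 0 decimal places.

110 mg/h

At steady state, infusion rate R₀ = Css × CL = 3.20 × 34.40 = 110.1 mg/h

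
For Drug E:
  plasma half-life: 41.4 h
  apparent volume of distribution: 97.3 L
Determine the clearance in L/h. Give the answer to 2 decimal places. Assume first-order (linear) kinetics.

1.63 L/h

k = ln2 / t½ = 0.693147 / 41.4 = 0.01674 h⁻¹
CL = k × Vd = 0.01674 × 97.3 = 1.629 L/h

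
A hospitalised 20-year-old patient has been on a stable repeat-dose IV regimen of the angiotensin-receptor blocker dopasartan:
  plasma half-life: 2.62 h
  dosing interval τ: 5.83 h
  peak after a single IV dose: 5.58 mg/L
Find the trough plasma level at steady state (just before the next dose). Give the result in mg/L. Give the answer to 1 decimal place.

1.5 mg/L

k = ln2 / t½ = 0.693147 / 2.62 = 0.2646 h⁻¹
e^(−kτ) = e^(−0.2646 × 5.83) = 0.2138
Accumulation ratio R = 1 / (1 − e^(−kτ)) = 1 / (1 − 0.2138) = 1.272
Steady-state trough = C₀ × R × e^(−kτ) = 5.58 × 1.272 × 0.2138 = 1.518 mg/L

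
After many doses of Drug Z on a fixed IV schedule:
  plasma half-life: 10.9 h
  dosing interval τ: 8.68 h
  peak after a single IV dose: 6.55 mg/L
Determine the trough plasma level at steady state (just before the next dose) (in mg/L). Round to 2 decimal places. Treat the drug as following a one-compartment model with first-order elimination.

k = ln2 / t½ = 0.693147 / 10.9 = 0.06359 h⁻¹
e^(−kτ) = e^(−0.06359 × 8.68) = 0.5758
Accumulation ratio R = 1 / (1 − e^(−kτ)) = 1 / (1 − 0.5758) = 2.357
Steady-state trough = C₀ × R × e^(−kτ) = 6.55 × 2.357 × 0.5758 = 8.889 mg/L

8.89 mg/L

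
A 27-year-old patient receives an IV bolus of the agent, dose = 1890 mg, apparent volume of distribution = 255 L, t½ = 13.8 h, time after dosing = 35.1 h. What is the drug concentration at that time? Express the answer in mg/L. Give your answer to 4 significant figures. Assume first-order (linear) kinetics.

1.271 mg/L

C₀ = Dose / Vd = 1890 / 255 = 7.412 mg/L
k = ln2 / t½ = 0.693147 / 13.8 = 0.05023 h⁻¹
C = C₀ · e^(−k·t) = 7.412 × e^(−0.05023 × 35.1)
  = 7.412 × 0.1715 = 1.271 mg/L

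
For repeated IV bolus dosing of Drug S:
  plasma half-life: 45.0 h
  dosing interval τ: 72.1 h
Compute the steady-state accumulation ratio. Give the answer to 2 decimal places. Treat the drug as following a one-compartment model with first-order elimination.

1.49

k = ln2 / t½ = 0.693147 / 45.0 = 0.01540 h⁻¹
e^(−kτ) = e^(−0.01540 × 72.1) = 0.3294
Accumulation ratio R = 1 / (1 − e^(−kτ)) = 1 / (1 − 0.3294) = 1.491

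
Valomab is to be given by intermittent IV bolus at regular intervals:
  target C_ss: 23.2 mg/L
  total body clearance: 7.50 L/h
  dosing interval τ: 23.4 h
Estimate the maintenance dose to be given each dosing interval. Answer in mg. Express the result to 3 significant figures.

At steady state, Dose/τ = Css × CL.
Dose = Css × CL × τ = 23.2 × 7.500 × 23.4 = 4072 mg

4070 mg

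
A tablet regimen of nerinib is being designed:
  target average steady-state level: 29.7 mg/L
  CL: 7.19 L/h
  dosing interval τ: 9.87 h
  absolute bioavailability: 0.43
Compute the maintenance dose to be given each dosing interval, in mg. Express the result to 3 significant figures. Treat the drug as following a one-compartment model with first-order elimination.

At steady state, F × (Dose/τ) = Css × CL.
Dose = Css × CL × τ / F = 29.7 × 7.190 × 9.87 / 0.43 = 4902 mg

4900 mg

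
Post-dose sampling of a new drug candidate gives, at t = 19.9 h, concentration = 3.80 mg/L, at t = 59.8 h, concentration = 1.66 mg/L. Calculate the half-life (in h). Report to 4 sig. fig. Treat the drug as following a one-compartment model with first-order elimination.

k = ln(C₁/C₂) / (t₂ − t₁) = ln(3.80/1.66) / (59.8 − 19.9)
  = 0.8282 / 39.90 = 0.02076 h⁻¹
t½ = ln2 / k = 0.693147 / 0.02076 = 33.39 h

33.39 h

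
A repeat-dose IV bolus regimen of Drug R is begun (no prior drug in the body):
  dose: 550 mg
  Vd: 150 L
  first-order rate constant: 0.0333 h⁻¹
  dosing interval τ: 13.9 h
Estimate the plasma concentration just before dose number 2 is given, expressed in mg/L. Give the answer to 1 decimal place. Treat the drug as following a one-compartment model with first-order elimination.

C₀ per dose = Dose / Vd = 550 / 150 = 3.667 mg/L
Fraction remaining after one interval: r = e^(−kτ) = e^(−0.03330 × 13.9) = 0.6295
Before dose 2, 1 dose has been given (aged 1τ).
C_trough = C₀ × r = 3.667 × 0.6295 = 2.308 mg/L

2.3 mg/L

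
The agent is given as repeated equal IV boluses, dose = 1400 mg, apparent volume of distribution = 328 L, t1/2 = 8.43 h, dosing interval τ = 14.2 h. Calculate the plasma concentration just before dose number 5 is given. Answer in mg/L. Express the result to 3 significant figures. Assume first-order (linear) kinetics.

1.91 mg/L

C₀ per dose = Dose / Vd = 1400 / 328 = 4.268 mg/L
k = ln2 / t½ = 0.693147 / 8.43 = 0.08222 h⁻¹
Fraction remaining after one interval: r = e^(−kτ) = e^(−0.08222 × 14.2) = 0.3111
Before dose 5, 4 doses have been given (aged 1τ, 2τ, 3τ, 4τ).
C_trough = C₀ × (r + r² + … + r^4) = C₀ × r(1−r^4)/(1−r)
        = 4.268 × 0.3111 × (1 − 0.009367) / (1 − 0.3111) = 1.909 mg/L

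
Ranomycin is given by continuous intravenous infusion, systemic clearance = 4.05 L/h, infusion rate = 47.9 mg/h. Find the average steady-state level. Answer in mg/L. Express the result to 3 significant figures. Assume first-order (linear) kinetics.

At steady state Css = R₀ / CL = 47.9 / 4.050 = 11.83 mg/L

11.8 mg/L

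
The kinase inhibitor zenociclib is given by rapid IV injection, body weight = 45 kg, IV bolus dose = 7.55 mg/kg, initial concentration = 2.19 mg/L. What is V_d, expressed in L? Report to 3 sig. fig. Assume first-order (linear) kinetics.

155 L

Dose = 7.55 × 45 = 339.8 mg
Vd = Dose / C₀ = 339.8 / 2.19 = 155.2 L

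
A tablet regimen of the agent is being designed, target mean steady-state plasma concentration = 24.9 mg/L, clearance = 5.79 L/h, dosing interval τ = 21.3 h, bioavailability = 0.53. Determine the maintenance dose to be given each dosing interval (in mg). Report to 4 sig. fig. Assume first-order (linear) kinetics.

5794 mg

At steady state, F × (Dose/τ) = Css × CL.
Dose = Css × CL × τ / F = 24.9 × 5.790 × 21.3 / 0.53 = 5794 mg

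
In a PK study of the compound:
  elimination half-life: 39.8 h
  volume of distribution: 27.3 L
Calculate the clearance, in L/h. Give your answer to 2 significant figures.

0.48 L/h

k = ln2 / t½ = 0.693147 / 39.8 = 0.01742 h⁻¹
CL = k × Vd = 0.01742 × 27.3 = 0.4756 L/h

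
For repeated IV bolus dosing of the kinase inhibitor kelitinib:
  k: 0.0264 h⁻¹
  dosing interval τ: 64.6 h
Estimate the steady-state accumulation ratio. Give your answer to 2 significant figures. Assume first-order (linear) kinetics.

e^(−kτ) = e^(−0.02640 × 64.6) = 0.1817
Accumulation ratio R = 1 / (1 − e^(−kτ)) = 1 / (1 − 0.1817) = 1.222

1.2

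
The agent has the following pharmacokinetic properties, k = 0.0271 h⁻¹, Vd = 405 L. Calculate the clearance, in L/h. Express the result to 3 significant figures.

11.0 L/h

CL = k × Vd = 0.0271 × 405 = 10.98 L/h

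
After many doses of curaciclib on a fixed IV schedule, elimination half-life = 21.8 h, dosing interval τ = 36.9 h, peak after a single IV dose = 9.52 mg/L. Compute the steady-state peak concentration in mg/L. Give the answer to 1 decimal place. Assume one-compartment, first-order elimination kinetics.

k = ln2 / t½ = 0.693147 / 21.8 = 0.03180 h⁻¹
e^(−kτ) = e^(−0.03180 × 36.9) = 0.3093
Accumulation ratio R = 1 / (1 − e^(−kτ)) = 1 / (1 − 0.3093) = 1.448
Steady-state peak = C₀ × R = 9.52 × 1.448 = 13.78 mg/L

13.8 mg/L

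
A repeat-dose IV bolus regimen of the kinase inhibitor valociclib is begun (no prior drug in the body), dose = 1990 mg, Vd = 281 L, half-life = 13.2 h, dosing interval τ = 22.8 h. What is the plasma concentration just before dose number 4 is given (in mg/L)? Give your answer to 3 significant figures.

C₀ per dose = Dose / Vd = 1990 / 281 = 7.082 mg/L
k = ln2 / t½ = 0.693147 / 13.2 = 0.05251 h⁻¹
Fraction remaining after one interval: r = e^(−kτ) = e^(−0.05251 × 22.8) = 0.3020
Before dose 4, 3 doses have been given (aged 1τ, 2τ, 3τ).
C_trough = C₀ × (r + r² + … + r^3) = C₀ × r(1−r^3)/(1−r)
        = 7.082 × 0.3020 × (1 − 0.02754) / (1 − 0.3020) = 2.980 mg/L

2.98 mg/L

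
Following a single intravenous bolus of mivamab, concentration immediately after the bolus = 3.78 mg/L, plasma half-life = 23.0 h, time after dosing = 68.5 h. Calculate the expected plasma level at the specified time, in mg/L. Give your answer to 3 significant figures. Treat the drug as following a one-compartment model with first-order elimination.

0.480 mg/L

k = ln2 / t½ = 0.693147 / 23.0 = 0.03014 h⁻¹
C = C₀ · e^(−k·t) = 3.780 × e^(−0.03014 × 68.5)
  = 3.780 × 0.1269 = 0.4797 mg/L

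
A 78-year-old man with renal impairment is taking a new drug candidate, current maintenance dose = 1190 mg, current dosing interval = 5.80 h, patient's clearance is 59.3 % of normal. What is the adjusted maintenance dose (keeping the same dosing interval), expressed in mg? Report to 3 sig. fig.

706 mg

To keep the same average steady-state level, dosing rate must scale with clearance.
CL ratio = 59.3 / 100 = 0.5930
New dose (same interval) = 1190 × 0.5930 = 705.7 mg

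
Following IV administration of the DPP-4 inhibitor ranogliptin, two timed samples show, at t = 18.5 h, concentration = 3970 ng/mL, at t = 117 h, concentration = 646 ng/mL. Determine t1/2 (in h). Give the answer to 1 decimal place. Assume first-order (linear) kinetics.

37.6 h

k = ln(C₁/C₂) / (t₂ − t₁) = ln(3970/646) / (117 − 18.5)
  = 1.816 / 98.50 = 0.01844 h⁻¹
t½ = ln2 / k = 0.693147 / 0.01844 = 37.59 h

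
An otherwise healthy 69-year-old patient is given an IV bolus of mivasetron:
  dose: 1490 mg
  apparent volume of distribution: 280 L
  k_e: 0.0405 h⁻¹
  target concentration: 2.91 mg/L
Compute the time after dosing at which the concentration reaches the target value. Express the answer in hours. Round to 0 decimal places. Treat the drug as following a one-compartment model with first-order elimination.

C₀ = Dose / Vd = 1490 / 280 = 5.321 mg/L
t = ln(C₀ / C) / k = ln(5.321 / 2.91) / 0.04050
  = ln(1.829) / 0.04050 = 0.6038 / 0.04050 = 14.91 h

15 h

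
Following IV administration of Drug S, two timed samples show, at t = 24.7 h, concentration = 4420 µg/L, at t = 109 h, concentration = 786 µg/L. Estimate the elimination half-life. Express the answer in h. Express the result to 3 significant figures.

k = ln(C₁/C₂) / (t₂ − t₁) = ln(4420/786) / (109 − 24.7)
  = 1.727 / 84.30 = 0.02049 h⁻¹
t½ = ln2 / k = 0.693147 / 0.02049 = 33.83 h

33.8 h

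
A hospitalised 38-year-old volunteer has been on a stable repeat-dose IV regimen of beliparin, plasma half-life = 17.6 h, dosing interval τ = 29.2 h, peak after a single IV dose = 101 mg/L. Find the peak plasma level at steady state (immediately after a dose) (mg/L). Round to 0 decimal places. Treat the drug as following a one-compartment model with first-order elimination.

148 mg/L

k = ln2 / t½ = 0.693147 / 17.6 = 0.03938 h⁻¹
e^(−kτ) = e^(−0.03938 × 29.2) = 0.3167
Accumulation ratio R = 1 / (1 − e^(−kτ)) = 1 / (1 − 0.3167) = 1.463
Steady-state peak = C₀ × R = 101 × 1.463 = 147.8 mg/L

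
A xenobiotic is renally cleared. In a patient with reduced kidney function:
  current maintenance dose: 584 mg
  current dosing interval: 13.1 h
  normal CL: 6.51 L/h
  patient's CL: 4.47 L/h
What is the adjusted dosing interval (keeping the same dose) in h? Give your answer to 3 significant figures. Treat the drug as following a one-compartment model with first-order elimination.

To keep the same average steady-state level, dosing rate must scale with clearance.
CL ratio = 4.47 / 6.51 = 0.6866
New interval (same dose) = 13.1 / 0.6866 = 19.08 h

19.1 h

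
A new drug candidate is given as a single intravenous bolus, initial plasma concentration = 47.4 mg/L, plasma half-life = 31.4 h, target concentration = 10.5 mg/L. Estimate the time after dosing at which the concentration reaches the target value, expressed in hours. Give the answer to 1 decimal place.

68.3 h

k = ln2 / t½ = 0.693147 / 31.4 = 0.02207 h⁻¹
t = ln(C₀ / C) / k = ln(47.40 / 10.5) / 0.02207
  = ln(4.514) / 0.02207 = 1.507 / 0.02207 = 68.28 h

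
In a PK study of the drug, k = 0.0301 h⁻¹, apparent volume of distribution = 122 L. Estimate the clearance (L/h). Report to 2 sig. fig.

3.7 L/h

CL = k × Vd = 0.0301 × 122 = 3.672 L/h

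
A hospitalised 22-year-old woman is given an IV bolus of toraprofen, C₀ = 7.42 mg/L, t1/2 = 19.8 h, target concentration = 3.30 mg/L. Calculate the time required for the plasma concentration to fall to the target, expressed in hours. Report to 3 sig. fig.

23.1 h

k = ln2 / t½ = 0.693147 / 19.8 = 0.03501 h⁻¹
t = ln(C₀ / C) / k = ln(7.420 / 3.30) / 0.03501
  = ln(2.248) / 0.03501 = 0.8100 / 0.03501 = 23.14 h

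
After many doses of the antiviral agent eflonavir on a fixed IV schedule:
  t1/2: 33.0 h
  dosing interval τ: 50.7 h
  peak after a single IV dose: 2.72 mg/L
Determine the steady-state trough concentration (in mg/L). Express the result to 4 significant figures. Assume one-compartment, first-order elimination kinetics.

1.431 mg/L

k = ln2 / t½ = 0.693147 / 33.0 = 0.02100 h⁻¹
e^(−kτ) = e^(−0.02100 × 50.7) = 0.3448
Accumulation ratio R = 1 / (1 − e^(−kτ)) = 1 / (1 − 0.3448) = 1.526
Steady-state trough = C₀ × R × e^(−kτ) = 2.72 × 1.526 × 0.3448 = 1.431 mg/L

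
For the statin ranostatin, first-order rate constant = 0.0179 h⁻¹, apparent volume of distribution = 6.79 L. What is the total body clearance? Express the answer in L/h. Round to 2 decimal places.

0.12 L/h

CL = k × Vd = 0.0179 × 6.79 = 0.1215 L/h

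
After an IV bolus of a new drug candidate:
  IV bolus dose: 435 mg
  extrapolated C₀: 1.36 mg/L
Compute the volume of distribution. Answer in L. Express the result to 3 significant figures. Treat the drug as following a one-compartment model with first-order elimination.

Vd = Dose / C₀ = 435.0 / 1.36 = 319.9 L

320 L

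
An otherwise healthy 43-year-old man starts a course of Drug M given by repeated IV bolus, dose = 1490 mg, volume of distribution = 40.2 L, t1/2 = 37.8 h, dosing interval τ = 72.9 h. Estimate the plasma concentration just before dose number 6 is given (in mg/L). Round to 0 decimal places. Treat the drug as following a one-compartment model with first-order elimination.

C₀ per dose = Dose / Vd = 1490 / 40.2 = 37.06 mg/L
k = ln2 / t½ = 0.693147 / 37.8 = 0.01834 h⁻¹
Fraction remaining after one interval: r = e^(−kτ) = e^(−0.01834 × 72.9) = 0.2626
Before dose 6, 5 doses have been given (aged 1τ, 2τ, 3τ, 4τ, 5τ).
C_trough = C₀ × (r + r² + … + r^5) = C₀ × r(1−r^5)/(1−r)
        = 37.06 × 0.2626 × (1 − 0.001249) / (1 − 0.2626) = 13.18 mg/L

13 mg/L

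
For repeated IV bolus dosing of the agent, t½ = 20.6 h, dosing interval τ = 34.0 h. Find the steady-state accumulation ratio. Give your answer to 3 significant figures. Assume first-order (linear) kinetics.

1.47

k = ln2 / t½ = 0.693147 / 20.6 = 0.03365 h⁻¹
e^(−kτ) = e^(−0.03365 × 34.0) = 0.3185
Accumulation ratio R = 1 / (1 − e^(−kτ)) = 1 / (1 − 0.3185) = 1.467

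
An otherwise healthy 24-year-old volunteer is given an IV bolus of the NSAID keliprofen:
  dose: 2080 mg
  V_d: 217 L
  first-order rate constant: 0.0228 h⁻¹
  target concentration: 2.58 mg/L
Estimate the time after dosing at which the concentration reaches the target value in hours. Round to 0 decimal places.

C₀ = Dose / Vd = 2080 / 217 = 9.585 mg/L
t = ln(C₀ / C) / k = ln(9.585 / 2.58) / 0.02280
  = ln(3.715) / 0.02280 = 1.312 / 0.02280 = 57.54 h

58 h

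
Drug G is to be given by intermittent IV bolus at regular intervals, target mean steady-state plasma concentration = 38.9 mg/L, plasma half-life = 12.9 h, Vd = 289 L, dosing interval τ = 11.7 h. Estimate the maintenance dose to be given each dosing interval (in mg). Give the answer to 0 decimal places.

k = ln2 / t½ = 0.693147 / 12.9 = 0.05373 h⁻¹
CL = k × Vd = 0.05373 × 289 = 15.53 L/h
At steady state, Dose/τ = Css × CL.
Dose = Css × CL × τ = 38.9 × 15.53 × 11.7 = 7068 mg

7068 mg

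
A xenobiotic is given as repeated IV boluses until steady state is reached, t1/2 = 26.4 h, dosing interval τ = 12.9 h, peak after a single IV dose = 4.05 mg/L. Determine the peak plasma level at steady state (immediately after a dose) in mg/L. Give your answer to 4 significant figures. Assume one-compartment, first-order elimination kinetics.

14.10 mg/L

k = ln2 / t½ = 0.693147 / 26.4 = 0.02626 h⁻¹
e^(−kτ) = e^(−0.02626 × 12.9) = 0.7127
Accumulation ratio R = 1 / (1 − e^(−kτ)) = 1 / (1 − 0.7127) = 3.481
Steady-state peak = C₀ × R = 4.05 × 3.481 = 14.10 mg/L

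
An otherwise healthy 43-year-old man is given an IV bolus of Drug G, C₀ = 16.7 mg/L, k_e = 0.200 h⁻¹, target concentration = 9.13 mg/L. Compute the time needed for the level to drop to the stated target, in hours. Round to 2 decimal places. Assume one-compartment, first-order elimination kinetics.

3.02 h

t = ln(C₀ / C) / k = ln(16.70 / 9.13) / 0.2000
  = ln(1.829) / 0.2000 = 0.6038 / 0.2000 = 3.019 h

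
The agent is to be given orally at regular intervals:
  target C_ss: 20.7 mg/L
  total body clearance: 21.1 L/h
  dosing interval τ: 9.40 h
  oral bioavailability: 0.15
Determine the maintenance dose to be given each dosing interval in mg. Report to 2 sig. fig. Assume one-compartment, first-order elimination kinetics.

27000 mg

At steady state, F × (Dose/τ) = Css × CL.
Dose = Css × CL × τ / F = 20.7 × 21.10 × 9.40 / 0.15 = 27370 mg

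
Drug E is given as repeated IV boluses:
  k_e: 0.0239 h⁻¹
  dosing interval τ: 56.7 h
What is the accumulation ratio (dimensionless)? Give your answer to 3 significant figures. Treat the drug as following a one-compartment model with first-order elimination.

1.35

e^(−kτ) = e^(−0.02390 × 56.7) = 0.2579
Accumulation ratio R = 1 / (1 − e^(−kτ)) = 1 / (1 − 0.2579) = 1.348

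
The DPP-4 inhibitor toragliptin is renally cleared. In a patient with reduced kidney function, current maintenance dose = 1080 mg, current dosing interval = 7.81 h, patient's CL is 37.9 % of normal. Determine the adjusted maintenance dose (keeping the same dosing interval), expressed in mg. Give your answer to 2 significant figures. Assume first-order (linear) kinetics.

410 mg

To keep the same average steady-state level, dosing rate must scale with clearance.
CL ratio = 37.9 / 100 = 0.3790
New dose (same interval) = 1080 × 0.3790 = 409.3 mg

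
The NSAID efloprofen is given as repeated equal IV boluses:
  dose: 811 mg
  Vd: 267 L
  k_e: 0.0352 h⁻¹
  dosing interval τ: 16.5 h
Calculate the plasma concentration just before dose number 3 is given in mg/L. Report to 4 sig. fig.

2.650 mg/L

C₀ per dose = Dose / Vd = 811 / 267 = 3.037 mg/L
Fraction remaining after one interval: r = e^(−kτ) = e^(−0.03520 × 16.5) = 0.5595
Before dose 3, 2 doses have been given (aged 1τ, 2τ).
C_trough = C₀ × (r + r²) = 3.037 × (0.5595 + 0.3130) = 2.650 mg/L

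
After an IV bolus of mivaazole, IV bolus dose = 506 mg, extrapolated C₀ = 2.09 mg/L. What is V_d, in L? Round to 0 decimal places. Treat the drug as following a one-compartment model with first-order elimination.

Vd = Dose / C₀ = 506.0 / 2.09 = 242.1 L

242 L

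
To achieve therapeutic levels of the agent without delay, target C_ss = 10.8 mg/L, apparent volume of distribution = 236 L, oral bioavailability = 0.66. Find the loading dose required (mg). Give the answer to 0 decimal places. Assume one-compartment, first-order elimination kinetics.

LD = Css × Vd / F = 10.8 × 236 / 0.66 = 3862 mg

3862 mg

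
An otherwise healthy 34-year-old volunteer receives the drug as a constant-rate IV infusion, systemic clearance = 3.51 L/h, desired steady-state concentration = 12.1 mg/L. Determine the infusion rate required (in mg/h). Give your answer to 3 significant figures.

At steady state, infusion rate R₀ = Css × CL = 12.1 × 3.510 = 42.47 mg/h

42.5 mg/h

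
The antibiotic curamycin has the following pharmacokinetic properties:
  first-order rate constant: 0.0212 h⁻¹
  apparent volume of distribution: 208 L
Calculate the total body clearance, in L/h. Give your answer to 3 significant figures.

CL = k × Vd = 0.0212 × 208 = 4.410 L/h

4.41 L/h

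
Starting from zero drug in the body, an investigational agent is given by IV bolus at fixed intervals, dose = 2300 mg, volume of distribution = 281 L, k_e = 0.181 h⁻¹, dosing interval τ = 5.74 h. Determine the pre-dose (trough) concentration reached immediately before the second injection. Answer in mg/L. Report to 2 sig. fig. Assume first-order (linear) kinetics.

2.9 mg/L

C₀ per dose = Dose / Vd = 2300 / 281 = 8.185 mg/L
Fraction remaining after one interval: r = e^(−kτ) = e^(−0.1810 × 5.74) = 0.3538
Before dose 2, 1 dose has been given (aged 1τ).
C_trough = C₀ × r = 8.185 × 0.3538 = 2.896 mg/L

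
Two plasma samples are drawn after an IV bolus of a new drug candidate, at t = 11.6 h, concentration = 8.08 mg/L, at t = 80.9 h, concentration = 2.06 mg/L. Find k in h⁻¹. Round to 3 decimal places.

k = ln(C₁/C₂) / (t₂ − t₁) = ln(8.08/2.06) / (80.9 − 11.6)
  = 1.367 / 69.30 = 0.01973 h⁻¹

0.020 h⁻¹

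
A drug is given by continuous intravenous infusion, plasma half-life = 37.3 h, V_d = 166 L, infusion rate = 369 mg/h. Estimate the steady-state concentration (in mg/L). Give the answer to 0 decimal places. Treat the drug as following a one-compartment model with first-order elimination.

k = ln2 / t½ = 0.693147 / 37.3 = 0.01858 h⁻¹
CL = k × Vd = 0.01858 × 166 = 3.084 L/h
At steady state Css = R₀ / CL = 369 / 3.084 = 119.6 mg/L

120 mg/L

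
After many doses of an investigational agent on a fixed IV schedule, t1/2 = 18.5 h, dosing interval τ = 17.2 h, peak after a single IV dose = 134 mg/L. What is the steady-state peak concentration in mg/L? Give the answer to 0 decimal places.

k = ln2 / t½ = 0.693147 / 18.5 = 0.03747 h⁻¹
e^(−kτ) = e^(−0.03747 × 17.2) = 0.5249
Accumulation ratio R = 1 / (1 − e^(−kτ)) = 1 / (1 − 0.5249) = 2.105
Steady-state peak = C₀ × R = 134 × 2.105 = 282.1 mg/L

282 mg/L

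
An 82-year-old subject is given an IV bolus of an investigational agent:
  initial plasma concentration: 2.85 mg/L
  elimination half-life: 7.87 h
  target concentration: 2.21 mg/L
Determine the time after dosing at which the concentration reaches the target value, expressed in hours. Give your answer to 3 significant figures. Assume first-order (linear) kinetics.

2.89 h

k = ln2 / t½ = 0.693147 / 7.87 = 0.08807 h⁻¹
t = ln(C₀ / C) / k = ln(2.850 / 2.21) / 0.08807
  = ln(1.290) / 0.08807 = 0.2546 / 0.08807 = 2.891 h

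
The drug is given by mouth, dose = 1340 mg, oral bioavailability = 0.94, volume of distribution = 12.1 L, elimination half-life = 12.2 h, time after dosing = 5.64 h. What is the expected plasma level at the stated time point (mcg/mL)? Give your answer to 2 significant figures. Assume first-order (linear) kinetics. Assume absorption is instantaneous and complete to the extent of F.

76 mcg/mL

Amount reaching circulation = F × Dose = 0.94 × 1340 = 1260 mg
C₀ = F·Dose / Vd = 1260 / 12.1 = 104.1 mg/L
k = ln2 / t½ = 0.693147 / 12.2 = 0.05682 h⁻¹
C = C₀ · e^(−k·t) = 104.1 × e^(−0.05682 × 5.64)
  = 104.1 × 0.7258 = 75.56 mg/L
(75.56 mg/L = 75.56 mcg/mL)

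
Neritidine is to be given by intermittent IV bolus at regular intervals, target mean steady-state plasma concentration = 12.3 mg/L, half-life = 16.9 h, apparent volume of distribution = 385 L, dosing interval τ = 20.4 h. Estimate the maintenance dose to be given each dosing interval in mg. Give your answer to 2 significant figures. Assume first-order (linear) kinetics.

4000 mg

k = ln2 / t½ = 0.693147 / 16.9 = 0.04101 h⁻¹
CL = k × Vd = 0.04101 × 385 = 15.79 L/h
At steady state, Dose/τ = Css × CL.
Dose = Css × CL × τ = 12.3 × 15.79 × 20.4 = 3962 mg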